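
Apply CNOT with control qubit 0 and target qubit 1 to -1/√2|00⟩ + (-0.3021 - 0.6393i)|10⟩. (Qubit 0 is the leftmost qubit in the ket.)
-1/√2|00⟩ + (-0.3021 - 0.6393i)|11⟩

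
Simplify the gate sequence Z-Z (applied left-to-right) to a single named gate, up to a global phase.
I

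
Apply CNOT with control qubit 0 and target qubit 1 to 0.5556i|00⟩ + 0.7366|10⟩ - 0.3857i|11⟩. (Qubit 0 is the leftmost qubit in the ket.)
0.5556i|00⟩ - 0.3857i|10⟩ + 0.7366|11⟩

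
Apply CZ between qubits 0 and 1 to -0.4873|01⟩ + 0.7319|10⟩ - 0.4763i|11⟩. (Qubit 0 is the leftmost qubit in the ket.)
-0.4873|01⟩ + 0.7319|10⟩ + 0.4763i|11⟩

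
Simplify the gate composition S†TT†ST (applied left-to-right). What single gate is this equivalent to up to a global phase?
T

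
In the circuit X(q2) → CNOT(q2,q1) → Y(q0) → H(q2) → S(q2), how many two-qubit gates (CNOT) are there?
1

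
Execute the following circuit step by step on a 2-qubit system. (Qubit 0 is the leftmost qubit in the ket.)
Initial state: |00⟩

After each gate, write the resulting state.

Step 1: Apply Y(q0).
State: i|10⟩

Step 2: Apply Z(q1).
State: i|10⟩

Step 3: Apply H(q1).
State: (1/√2)i|10⟩ + (1/√2)i|11⟩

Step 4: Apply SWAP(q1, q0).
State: (1/√2)i|01⟩ + (1/√2)i|11⟩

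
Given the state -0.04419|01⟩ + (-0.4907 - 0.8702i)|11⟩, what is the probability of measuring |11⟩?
0.998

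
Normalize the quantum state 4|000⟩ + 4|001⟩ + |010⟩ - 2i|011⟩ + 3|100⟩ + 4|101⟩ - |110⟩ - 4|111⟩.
0.45|000⟩ + 0.45|001⟩ + 0.1125|010⟩ - 0.225i|011⟩ + 0.3375|100⟩ + 0.45|101⟩ - 0.1125|110⟩ - 0.45|111⟩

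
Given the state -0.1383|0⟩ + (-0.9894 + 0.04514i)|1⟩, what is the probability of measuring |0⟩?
0.01913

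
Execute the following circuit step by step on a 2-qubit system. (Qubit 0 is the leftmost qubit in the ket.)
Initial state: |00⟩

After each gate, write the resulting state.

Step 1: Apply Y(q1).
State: i|01⟩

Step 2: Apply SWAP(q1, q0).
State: i|10⟩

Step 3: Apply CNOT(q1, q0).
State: i|10⟩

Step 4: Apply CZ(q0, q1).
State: i|10⟩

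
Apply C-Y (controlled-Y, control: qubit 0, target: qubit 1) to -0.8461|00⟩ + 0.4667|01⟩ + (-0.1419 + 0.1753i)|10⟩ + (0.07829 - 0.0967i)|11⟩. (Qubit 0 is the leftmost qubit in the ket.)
-0.8461|00⟩ + 0.4667|01⟩ + (-0.0967 - 0.07829i)|10⟩ + (-0.1753 - 0.1419i)|11⟩

C-Y leaves the control-|0⟩ kets |00⟩, |01⟩ unchanged and applies Y to qubit 1 on the control-|1⟩ pair (|10⟩, |11⟩).
Y = [[0, -i], [i, 0]].
With a = amp(|10⟩) = (-0.1419 + 0.1753i) and b = amp(|11⟩) = (0.07829 - 0.0967i):
new amp(|10⟩) = (-i)·b = (-0.0967 - 0.07829i)
new amp(|11⟩) = (i)·a = (-0.1753 - 0.1419i)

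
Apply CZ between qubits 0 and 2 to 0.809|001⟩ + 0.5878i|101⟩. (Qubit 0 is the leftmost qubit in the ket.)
0.809|001⟩ - 0.5878i|101⟩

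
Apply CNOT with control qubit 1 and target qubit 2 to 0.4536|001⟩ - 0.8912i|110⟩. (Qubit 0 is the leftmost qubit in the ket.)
0.4536|001⟩ - 0.8912i|111⟩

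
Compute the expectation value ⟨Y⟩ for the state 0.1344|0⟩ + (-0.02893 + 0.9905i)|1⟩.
0.2662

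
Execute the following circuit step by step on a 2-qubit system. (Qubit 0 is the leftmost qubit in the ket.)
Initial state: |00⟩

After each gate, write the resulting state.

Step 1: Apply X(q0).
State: |10⟩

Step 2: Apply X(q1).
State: |11⟩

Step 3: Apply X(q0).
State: |01⟩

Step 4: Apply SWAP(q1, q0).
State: |10⟩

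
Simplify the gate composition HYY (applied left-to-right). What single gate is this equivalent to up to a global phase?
H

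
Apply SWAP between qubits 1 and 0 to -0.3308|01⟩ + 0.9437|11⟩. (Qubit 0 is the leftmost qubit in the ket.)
-0.3308|10⟩ + 0.9437|11⟩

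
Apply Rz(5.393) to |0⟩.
(-0.9026 - 0.4305i)|0⟩

Rz(5.393) = [[e^(−iθ/2), 0], [0, e^(iθ/2)]] with e^(±iθ/2) = cos(θ/2) ± i·sin(θ/2); θ = 5.393, cos(θ/2) ≈ -0.902571, sin(θ/2) ≈ 0.430542.
With a = amp(|0⟩) = 1 and b = amp(|1⟩) = 0:
new amp(|0⟩) = (-0.902571 - 0.430542i)·a = (-0.9026 - 0.4305i)
new amp(|1⟩) = (-0.902571 + 0.430542i)·b = 0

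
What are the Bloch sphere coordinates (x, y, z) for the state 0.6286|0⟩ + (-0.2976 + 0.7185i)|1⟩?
(-0.3741, 0.9033, -0.2097)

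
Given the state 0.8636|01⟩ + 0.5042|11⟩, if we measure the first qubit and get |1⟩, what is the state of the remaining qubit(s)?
|1⟩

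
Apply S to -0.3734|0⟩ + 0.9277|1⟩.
-0.3734|0⟩ + 0.9277i|1⟩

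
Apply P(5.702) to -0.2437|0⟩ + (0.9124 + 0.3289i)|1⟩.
-0.2437|0⟩ + (0.9432 - 0.226i)|1⟩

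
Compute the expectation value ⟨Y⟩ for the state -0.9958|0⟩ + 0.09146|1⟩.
0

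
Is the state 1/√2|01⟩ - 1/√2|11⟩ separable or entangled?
Separable

Writing the state as a|00⟩ + b|01⟩ + c|10⟩ + d|11⟩, it is a product state iff ad − bc = 0.
Here (a, b, c, d) = (0, 1/√2, 0, -1/√2): ad − bc = (0)(-1/√2) − (1/√2)(0) = 0, so the state is separable.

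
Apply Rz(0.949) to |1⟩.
(0.8895 + 0.4569i)|1⟩

Rz(0.949) = [[e^(−iθ/2), 0], [0, e^(iθ/2)]] with e^(±iθ/2) = cos(θ/2) ± i·sin(θ/2); θ = 0.949, cos(θ/2) ≈ 0.889521, sin(θ/2) ≈ 0.456894.
With a = amp(|0⟩) = 0 and b = amp(|1⟩) = 1:
new amp(|0⟩) = (0.889521 - 0.456894i)·a = 0
new amp(|1⟩) = (0.889521 + 0.456894i)·b = (0.8895 + 0.4569i)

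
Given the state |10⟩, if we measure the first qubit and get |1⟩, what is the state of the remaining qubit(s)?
|0⟩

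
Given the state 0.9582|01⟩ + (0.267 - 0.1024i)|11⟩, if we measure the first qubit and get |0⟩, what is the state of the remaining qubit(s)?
|1⟩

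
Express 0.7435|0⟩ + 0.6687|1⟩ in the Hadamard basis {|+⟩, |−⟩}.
0.9986|+⟩ + 0.05289|−⟩

With |ψ⟩ = α|0⟩ + β|1⟩, the Hadamard-basis coefficients are ⟨+|ψ⟩ = (α + β)/√2 and ⟨−|ψ⟩ = (α − β)/√2.
Here α = 0.7435, β = 0.6687: (α + β)/√2 = 0.9986, (α − β)/√2 = 0.05289.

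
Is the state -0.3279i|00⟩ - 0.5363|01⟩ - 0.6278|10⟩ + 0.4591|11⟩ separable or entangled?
Entangled

Writing the state as a|00⟩ + b|01⟩ + c|10⟩ + d|11⟩, it is a product state iff ad − bc = 0.
Here (a, b, c, d) = (-0.3279i, -0.5363, -0.6278, 0.4591): ad − bc = (-0.3279i)(0.4591) − (-0.5363)(-0.6278) = (-0.3367 - 0.1505i) ≠ 0, so the state is entangled.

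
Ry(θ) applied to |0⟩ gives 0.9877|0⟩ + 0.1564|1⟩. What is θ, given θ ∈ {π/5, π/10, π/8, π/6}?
π/10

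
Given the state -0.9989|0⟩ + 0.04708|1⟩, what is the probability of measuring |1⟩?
0.002217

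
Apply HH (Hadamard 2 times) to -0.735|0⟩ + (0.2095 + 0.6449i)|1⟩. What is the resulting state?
-0.735|0⟩ + (0.2095 + 0.6449i)|1⟩

H² = I, so an even number of Hadamards cancels: H^2 = I and the state is unchanged.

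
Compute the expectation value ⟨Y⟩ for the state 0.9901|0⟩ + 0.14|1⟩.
0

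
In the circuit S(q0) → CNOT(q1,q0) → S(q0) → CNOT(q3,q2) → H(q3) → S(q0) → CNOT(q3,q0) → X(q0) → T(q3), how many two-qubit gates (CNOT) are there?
3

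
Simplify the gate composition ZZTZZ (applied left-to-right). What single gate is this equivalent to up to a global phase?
T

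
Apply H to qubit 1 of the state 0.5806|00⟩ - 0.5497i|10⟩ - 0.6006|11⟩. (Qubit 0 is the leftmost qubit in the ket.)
0.4105|00⟩ + 0.4105|01⟩ + (-0.4247 - 0.3887i)|10⟩ + (0.4247 - 0.3887i)|11⟩

H on qubit 1 mixes each pair of kets that differ only in qubit 1: amplitudes (a, b) of (|…0…⟩, |…1…⟩) become ((a + b)/√2, (a − b)/√2). Kets absent from the input have amplitude 0.
(|00⟩, |01⟩): (a, b) = (0.5806, 0) → (0.4105, 0.4105)
(|10⟩, |11⟩): (a, b) = (-0.5497i, -0.6006) → ((-0.4247 - 0.3887i), (0.4247 - 0.3887i))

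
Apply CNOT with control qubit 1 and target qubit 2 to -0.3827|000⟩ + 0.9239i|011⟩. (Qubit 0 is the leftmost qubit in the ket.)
-0.3827|000⟩ + 0.9239i|010⟩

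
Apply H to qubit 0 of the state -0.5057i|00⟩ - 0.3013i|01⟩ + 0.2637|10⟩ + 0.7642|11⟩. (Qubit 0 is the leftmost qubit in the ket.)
(0.1865 - 0.3576i)|00⟩ + (0.5404 - 0.2131i)|01⟩ + (-0.1865 - 0.3576i)|10⟩ + (-0.5404 - 0.2131i)|11⟩

H on qubit 0 mixes each pair of kets that differ only in qubit 0: amplitudes (a, b) of (|…0…⟩, |…1…⟩) become ((a + b)/√2, (a − b)/√2). Kets absent from the input have amplitude 0.
(|00⟩, |10⟩): (a, b) = (-0.5057i, 0.2637) → ((0.1865 - 0.3576i), (-0.1865 - 0.3576i))
(|01⟩, |11⟩): (a, b) = (-0.3013i, 0.7642) → ((0.5404 - 0.2131i), (-0.5404 - 0.2131i))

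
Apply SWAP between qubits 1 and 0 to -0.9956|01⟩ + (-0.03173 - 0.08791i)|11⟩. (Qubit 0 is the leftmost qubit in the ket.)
-0.9956|10⟩ + (-0.03173 - 0.08791i)|11⟩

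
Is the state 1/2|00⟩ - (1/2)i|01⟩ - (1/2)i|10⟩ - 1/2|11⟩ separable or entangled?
Separable

Writing the state as a|00⟩ + b|01⟩ + c|10⟩ + d|11⟩, it is a product state iff ad − bc = 0.
Here (a, b, c, d) = (1/2, -(1/2)i, -(1/2)i, -1/2): ad − bc = (1/2)(-1/2) − (-(1/2)i)(-(1/2)i) = 0, so the state is separable.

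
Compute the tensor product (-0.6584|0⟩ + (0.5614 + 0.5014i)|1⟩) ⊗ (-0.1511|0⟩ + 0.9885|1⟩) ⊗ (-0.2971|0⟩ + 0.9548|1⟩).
-0.02956|000⟩ + 0.09499|001⟩ + 0.1934|010⟩ - 0.6214|011⟩ + (0.0252 + 0.02251i)|100⟩ + (-0.08099 - 0.07234i)|101⟩ + (-0.1649 - 0.1473i)|110⟩ + (0.5299 + 0.4732i)|111⟩

amp(|b₁b₂…⟩) = product of the factor amplitudes for bits b₁, b₂, …; only kets whose every factor amplitude is nonzero survive.
|000⟩: (-0.6584)(-0.1511)(-0.2971) = -0.02956
|001⟩: (-0.6584)(-0.1511)(0.9548) = 0.09499
|010⟩: (-0.6584)(0.9885)(-0.2971) = 0.1934
|011⟩: (-0.6584)(0.9885)(0.9548) = -0.6214
|100⟩: (0.5614 + 0.5014i)(-0.1511)(-0.2971) = (0.0252 + 0.02251i)
|101⟩: (0.5614 + 0.5014i)(-0.1511)(0.9548) = (-0.08099 - 0.07234i)
|110⟩: (0.5614 + 0.5014i)(0.9885)(-0.2971) = (-0.1649 - 0.1473i)
|111⟩: (0.5614 + 0.5014i)(0.9885)(0.9548) = (0.5299 + 0.4732i)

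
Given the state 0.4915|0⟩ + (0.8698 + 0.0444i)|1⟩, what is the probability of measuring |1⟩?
0.7585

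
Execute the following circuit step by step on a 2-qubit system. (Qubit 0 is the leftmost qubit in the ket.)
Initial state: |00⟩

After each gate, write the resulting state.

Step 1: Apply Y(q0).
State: i|10⟩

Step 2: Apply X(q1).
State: i|11⟩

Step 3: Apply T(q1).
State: (-1/√2 + (1/√2)i)|11⟩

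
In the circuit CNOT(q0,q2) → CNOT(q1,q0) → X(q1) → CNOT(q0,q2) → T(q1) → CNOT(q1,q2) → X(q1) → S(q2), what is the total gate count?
8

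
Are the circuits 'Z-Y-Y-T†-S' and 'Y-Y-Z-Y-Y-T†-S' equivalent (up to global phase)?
Yes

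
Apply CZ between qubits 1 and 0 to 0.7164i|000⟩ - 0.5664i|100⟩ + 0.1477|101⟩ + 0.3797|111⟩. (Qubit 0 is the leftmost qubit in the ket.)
0.7164i|000⟩ - 0.5664i|100⟩ + 0.1477|101⟩ - 0.3797|111⟩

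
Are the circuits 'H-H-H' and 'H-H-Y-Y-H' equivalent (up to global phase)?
Yes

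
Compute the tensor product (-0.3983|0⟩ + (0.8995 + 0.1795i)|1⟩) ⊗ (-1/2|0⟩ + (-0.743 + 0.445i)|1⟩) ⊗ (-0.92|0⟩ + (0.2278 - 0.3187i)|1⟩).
-0.1832|000⟩ + (0.04537 - 0.06347i)|001⟩ + (-0.2723 + 0.1631i)|010⟩ + (0.01093 - 0.1347i)|011⟩ + (0.4138 + 0.08257i)|100⟩ + (-0.1311 + 0.1229i)|101⟩ + (0.6883 - 0.2456i)|110⟩ + (-0.08538 + 0.2993i)|111⟩

amp(|b₁b₂…⟩) = product of the factor amplitudes for bits b₁, b₂, …; only kets whose every factor amplitude is nonzero survive.
|000⟩: (-0.3983)(-1/2)(-0.92) = -0.1832
|001⟩: (-0.3983)(-1/2)(0.2278 - 0.3187i) = (0.04537 - 0.06347i)
|010⟩: (-0.3983)(-0.743 + 0.445i)(-0.92) = (-0.2723 + 0.1631i)
|011⟩: (-0.3983)(-0.743 + 0.445i)(0.2278 - 0.3187i) = (0.01093 - 0.1347i)
|100⟩: (0.8995 + 0.1795i)(-1/2)(-0.92) = (0.4138 + 0.08257i)
|101⟩: (0.8995 + 0.1795i)(-1/2)(0.2278 - 0.3187i) = (-0.1311 + 0.1229i)
|110⟩: (0.8995 + 0.1795i)(-0.743 + 0.445i)(-0.92) = (0.6883 - 0.2456i)
|111⟩: (0.8995 + 0.1795i)(-0.743 + 0.445i)(0.2278 - 0.3187i) = (-0.08538 + 0.2993i)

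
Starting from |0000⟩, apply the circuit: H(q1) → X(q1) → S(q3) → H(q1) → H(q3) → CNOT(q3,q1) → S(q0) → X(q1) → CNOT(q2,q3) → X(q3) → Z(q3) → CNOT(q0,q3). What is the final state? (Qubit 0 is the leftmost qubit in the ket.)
1/√2|0000⟩ - 1/√2|0101⟩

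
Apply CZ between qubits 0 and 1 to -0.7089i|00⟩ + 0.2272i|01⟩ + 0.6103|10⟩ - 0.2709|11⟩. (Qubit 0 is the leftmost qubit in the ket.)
-0.7089i|00⟩ + 0.2272i|01⟩ + 0.6103|10⟩ + 0.2709|11⟩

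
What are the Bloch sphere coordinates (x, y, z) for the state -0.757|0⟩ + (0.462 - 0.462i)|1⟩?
(-0.6995, 0.6995, 0.1462)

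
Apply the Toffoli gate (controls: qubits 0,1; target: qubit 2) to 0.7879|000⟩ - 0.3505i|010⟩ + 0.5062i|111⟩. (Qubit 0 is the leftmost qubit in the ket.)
0.7879|000⟩ - 0.3505i|010⟩ + 0.5062i|110⟩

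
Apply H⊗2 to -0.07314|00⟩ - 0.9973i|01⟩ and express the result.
(-0.03657 - 0.4987i)|00⟩ + (-0.03657 + 0.4987i)|01⟩ + (-0.03657 - 0.4987i)|10⟩ + (-0.03657 + 0.4987i)|11⟩

H⊗2 gives amp(|y⟩) = (1/2) Σ_x (−1)^(x·y) amp(|x⟩), where x·y is the number of positions in which both x and y have a 1.
|00⟩: (-0.07314 - 0.9973i)/2 = (-0.03657 - 0.4987i)
|01⟩: (-0.07314 + 0.9973i)/2 = (-0.03657 + 0.4987i)
|10⟩: (-0.07314 - 0.9973i)/2 = (-0.03657 - 0.4987i)
|11⟩: (-0.07314 + 0.9973i)/2 = (-0.03657 + 0.4987i)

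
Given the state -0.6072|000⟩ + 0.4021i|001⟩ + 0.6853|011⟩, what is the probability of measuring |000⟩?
0.3687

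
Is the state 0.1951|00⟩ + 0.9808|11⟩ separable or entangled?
Entangled

Writing the state as a|00⟩ + b|01⟩ + c|10⟩ + d|11⟩, it is a product state iff ad − bc = 0.
Here (a, b, c, d) = (0.1951, 0, 0, 0.9808): ad − bc = (0.1951)(0.9808) − (0)(0) = 0.1914 ≠ 0, so the state is entangled.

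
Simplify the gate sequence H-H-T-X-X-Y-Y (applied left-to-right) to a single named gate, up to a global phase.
T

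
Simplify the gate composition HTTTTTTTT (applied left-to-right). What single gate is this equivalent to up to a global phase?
H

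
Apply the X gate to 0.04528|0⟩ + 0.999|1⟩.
0.999|0⟩ + 0.04528|1⟩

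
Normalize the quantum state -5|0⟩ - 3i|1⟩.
-0.8575|0⟩ - 0.5145i|1⟩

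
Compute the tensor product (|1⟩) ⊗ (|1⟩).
|11⟩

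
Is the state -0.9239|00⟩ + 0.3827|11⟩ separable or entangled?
Entangled

Writing the state as a|00⟩ + b|01⟩ + c|10⟩ + d|11⟩, it is a product state iff ad − bc = 0.
Here (a, b, c, d) = (-0.9239, 0, 0, 0.3827): ad − bc = (-0.9239)(0.3827) − (0)(0) = -0.3536 ≠ 0, so the state is entangled.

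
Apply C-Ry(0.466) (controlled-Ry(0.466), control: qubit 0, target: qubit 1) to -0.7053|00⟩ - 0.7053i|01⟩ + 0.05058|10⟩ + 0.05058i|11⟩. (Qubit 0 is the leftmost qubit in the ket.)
-0.7053|00⟩ - 0.7053i|01⟩ + (0.04921 - 0.01168i)|10⟩ + (0.01168 + 0.04921i)|11⟩

C-Ry(0.466) leaves the control-|0⟩ kets |00⟩, |01⟩ unchanged and applies Ry(0.466) to qubit 1 on the control-|1⟩ pair (|10⟩, |11⟩).
Ry(0.466) = [[cos(θ/2), −sin(θ/2)], [sin(θ/2), cos(θ/2)]]; θ = 0.466, cos(θ/2) ≈ 0.972978, sin(θ/2) ≈ 0.230897.
With a = amp(|10⟩) = 0.05058 and b = amp(|11⟩) = 0.05058i:
new amp(|10⟩) = (0.972978)·a + (-0.230897)·b = (0.04921 - 0.01168i)
new amp(|11⟩) = (0.230897)·a + (0.972978)·b = (0.01168 + 0.04921i)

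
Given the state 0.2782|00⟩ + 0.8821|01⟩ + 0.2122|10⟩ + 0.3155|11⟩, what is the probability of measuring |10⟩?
0.04503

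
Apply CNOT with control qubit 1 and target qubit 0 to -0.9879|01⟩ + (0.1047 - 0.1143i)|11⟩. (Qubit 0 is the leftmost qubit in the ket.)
(0.1047 - 0.1143i)|01⟩ - 0.9879|11⟩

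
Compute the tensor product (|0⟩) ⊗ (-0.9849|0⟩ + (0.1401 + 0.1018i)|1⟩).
-0.9849|00⟩ + (0.1401 + 0.1018i)|01⟩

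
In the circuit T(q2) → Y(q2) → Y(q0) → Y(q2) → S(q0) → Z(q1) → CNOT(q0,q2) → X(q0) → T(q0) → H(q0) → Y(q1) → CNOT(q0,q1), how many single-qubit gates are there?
10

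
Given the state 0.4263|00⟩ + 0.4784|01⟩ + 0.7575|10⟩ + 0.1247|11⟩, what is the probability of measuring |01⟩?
0.2289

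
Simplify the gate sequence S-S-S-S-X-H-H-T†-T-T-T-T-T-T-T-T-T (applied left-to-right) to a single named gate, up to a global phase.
X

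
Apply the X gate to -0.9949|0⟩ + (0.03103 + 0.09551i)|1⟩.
(0.03103 + 0.09551i)|0⟩ - 0.9949|1⟩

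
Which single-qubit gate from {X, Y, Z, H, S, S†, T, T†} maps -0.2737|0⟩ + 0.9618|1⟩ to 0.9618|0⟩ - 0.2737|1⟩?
X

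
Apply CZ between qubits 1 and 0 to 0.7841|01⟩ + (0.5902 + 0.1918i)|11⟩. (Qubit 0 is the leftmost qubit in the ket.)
0.7841|01⟩ + (-0.5902 - 0.1918i)|11⟩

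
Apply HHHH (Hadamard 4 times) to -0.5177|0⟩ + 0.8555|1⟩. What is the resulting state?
-0.5177|0⟩ + 0.8555|1⟩

H² = I, so an even number of Hadamards cancels: H^4 = I and the state is unchanged.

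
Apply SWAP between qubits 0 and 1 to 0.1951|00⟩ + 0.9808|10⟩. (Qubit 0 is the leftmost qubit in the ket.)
0.1951|00⟩ + 0.9808|01⟩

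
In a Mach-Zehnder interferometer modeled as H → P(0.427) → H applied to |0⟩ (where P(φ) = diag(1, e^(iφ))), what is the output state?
(0.9551 + 0.2071i)|0⟩ + (0.04489 - 0.2071i)|1⟩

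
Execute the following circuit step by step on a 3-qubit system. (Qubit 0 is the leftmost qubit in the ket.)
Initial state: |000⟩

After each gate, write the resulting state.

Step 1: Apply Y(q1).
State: i|010⟩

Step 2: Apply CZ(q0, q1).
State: i|010⟩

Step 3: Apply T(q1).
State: (-1/√2 + (1/√2)i)|010⟩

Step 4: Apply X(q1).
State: (-1/√2 + (1/√2)i)|000⟩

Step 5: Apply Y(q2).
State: (-1/√2 - (1/√2)i)|001⟩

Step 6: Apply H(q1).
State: (-1/2 - (1/2)i)|001⟩ + (-1/2 - (1/2)i)|011⟩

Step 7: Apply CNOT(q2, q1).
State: (-1/2 - (1/2)i)|001⟩ + (-1/2 - (1/2)i)|011⟩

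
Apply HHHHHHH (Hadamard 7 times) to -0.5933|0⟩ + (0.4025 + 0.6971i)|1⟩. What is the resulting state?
(-0.1349 + 0.4929i)|0⟩ + (-0.7041 - 0.4929i)|1⟩

H² = I, so H^7 = H: a single Hadamard. With (a, b) = (-0.5933, (0.4025 + 0.6971i)), H gives ((a + b)/√2, (a − b)/√2) = ((-0.1349 + 0.4929i), (-0.7041 - 0.4929i)).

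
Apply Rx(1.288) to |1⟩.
-0.6004i|0⟩ + 0.7997|1⟩

Rx(1.288) = [[cos(θ/2), −i·sin(θ/2)], [−i·sin(θ/2), cos(θ/2)]]; θ = 1.288, cos(θ/2) ≈ 0.799701, sin(θ/2) ≈ 0.600399.
With a = amp(|0⟩) = 0 and b = amp(|1⟩) = 1:
new amp(|0⟩) = (0.799701)·a + (-0.600399i)·b = -0.6004i
new amp(|1⟩) = (-0.600399i)·a + (0.799701)·b = 0.7997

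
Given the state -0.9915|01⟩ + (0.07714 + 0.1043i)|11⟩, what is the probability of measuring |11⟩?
0.01683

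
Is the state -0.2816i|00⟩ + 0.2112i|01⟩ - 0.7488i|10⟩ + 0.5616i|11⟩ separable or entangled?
Separable

Writing the state as a|00⟩ + b|01⟩ + c|10⟩ + d|11⟩, it is a product state iff ad − bc = 0.
Here (a, b, c, d) = (-0.2816i, 0.2112i, -0.7488i, 0.5616i): ad − bc = (-0.2816i)(0.5616i) − (0.2112i)(-0.7488i) = 0, so the state is separable.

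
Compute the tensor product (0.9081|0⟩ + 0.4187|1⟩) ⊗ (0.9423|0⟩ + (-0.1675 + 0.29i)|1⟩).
0.8557|00⟩ + (-0.1521 + 0.2633i)|01⟩ + 0.3945|10⟩ + (-0.07013 + 0.1214i)|11⟩

amp(|b₁b₂…⟩) = product of the factor amplitudes for bits b₁, b₂, …; only kets whose every factor amplitude is nonzero survive.
|00⟩: (0.9081)(0.9423) = 0.8557
|01⟩: (0.9081)(-0.1675 + 0.29i) = (-0.1521 + 0.2633i)
|10⟩: (0.4187)(0.9423) = 0.3945
|11⟩: (0.4187)(-0.1675 + 0.29i) = (-0.07013 + 0.1214i)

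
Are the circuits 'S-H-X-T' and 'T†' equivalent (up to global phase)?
No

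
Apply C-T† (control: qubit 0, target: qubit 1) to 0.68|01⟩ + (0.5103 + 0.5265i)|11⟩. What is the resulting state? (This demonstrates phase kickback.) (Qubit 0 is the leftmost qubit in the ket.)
0.68|01⟩ + (0.7331 + 0.01146i)|11⟩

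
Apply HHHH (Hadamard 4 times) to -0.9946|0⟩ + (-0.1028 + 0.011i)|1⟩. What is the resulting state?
-0.9946|0⟩ + (-0.1028 + 0.011i)|1⟩

H² = I, so an even number of Hadamards cancels: H^4 = I and the state is unchanged.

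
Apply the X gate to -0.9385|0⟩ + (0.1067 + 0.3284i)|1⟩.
(0.1067 + 0.3284i)|0⟩ - 0.9385|1⟩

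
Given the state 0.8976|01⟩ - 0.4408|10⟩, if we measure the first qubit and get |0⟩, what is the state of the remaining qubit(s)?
|1⟩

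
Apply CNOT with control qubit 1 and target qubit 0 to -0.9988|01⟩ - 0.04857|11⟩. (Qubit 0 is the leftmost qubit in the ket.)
-0.04857|01⟩ - 0.9988|11⟩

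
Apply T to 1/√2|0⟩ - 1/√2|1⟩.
1/√2|0⟩ + (-1/2 - (1/2)i)|1⟩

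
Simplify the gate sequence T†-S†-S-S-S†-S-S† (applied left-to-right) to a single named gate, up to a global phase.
T†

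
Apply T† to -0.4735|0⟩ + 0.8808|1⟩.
-0.4735|0⟩ + (0.6228 - 0.6228i)|1⟩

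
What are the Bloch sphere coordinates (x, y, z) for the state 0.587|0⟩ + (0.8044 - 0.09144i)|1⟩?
(0.9444, -0.1074, -0.3109)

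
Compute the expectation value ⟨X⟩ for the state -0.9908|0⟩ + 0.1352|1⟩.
-0.2679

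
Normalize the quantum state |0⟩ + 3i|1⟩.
0.3162|0⟩ + 0.9487i|1⟩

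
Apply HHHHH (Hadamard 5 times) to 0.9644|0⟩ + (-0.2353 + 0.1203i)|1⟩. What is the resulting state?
(0.5156 + 0.08506i)|0⟩ + (0.8483 - 0.08506i)|1⟩

H² = I, so H^5 = H: a single Hadamard. With (a, b) = (0.9644, (-0.2353 + 0.1203i)), H gives ((a + b)/√2, (a − b)/√2) = ((0.5156 + 0.08506i), (0.8483 - 0.08506i)).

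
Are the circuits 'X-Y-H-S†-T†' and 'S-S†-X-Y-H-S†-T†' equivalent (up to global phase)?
Yes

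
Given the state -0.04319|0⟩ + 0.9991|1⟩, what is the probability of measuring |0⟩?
0.001865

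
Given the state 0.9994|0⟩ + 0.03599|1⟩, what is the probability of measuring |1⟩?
0.001295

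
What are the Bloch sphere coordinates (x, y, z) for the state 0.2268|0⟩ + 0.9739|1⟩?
(0.4418, 0, -0.897)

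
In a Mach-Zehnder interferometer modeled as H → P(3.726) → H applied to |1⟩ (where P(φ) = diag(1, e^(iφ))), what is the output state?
(0.917 + 0.2759i)|0⟩ + (0.08298 - 0.2759i)|1⟩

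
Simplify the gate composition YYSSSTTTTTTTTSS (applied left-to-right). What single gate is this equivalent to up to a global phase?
S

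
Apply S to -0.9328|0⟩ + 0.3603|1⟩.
-0.9328|0⟩ + 0.3603i|1⟩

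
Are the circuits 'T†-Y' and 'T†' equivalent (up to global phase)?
No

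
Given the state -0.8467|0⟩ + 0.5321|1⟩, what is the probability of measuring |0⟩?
0.7169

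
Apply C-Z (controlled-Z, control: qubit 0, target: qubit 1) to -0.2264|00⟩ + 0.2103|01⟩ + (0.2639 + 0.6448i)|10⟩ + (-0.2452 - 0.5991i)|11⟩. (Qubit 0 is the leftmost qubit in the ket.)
-0.2264|00⟩ + 0.2103|01⟩ + (0.2639 + 0.6448i)|10⟩ + (0.2452 + 0.5991i)|11⟩

C-Z leaves the control-|0⟩ kets |00⟩, |01⟩ unchanged and applies Z to qubit 1 on the control-|1⟩ pair (|10⟩, |11⟩).
Z = [[1, 0], [0, -1]].
With a = amp(|10⟩) = (0.2639 + 0.6448i) and b = amp(|11⟩) = (-0.2452 - 0.5991i):
new amp(|10⟩) = (1)·a = (0.2639 + 0.6448i)
new amp(|11⟩) = (-1)·b = (0.2452 + 0.5991i)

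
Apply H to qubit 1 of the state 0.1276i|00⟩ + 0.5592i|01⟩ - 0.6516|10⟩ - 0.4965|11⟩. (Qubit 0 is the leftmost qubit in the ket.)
0.4856i|00⟩ - 0.3052i|01⟩ - 0.8118|10⟩ - 0.1097|11⟩

H on qubit 1 mixes each pair of kets that differ only in qubit 1: amplitudes (a, b) of (|…0…⟩, |…1…⟩) become ((a + b)/√2, (a − b)/√2). Kets absent from the input have amplitude 0.
(|00⟩, |01⟩): (a, b) = (0.1276i, 0.5592i) → (0.4856i, -0.3052i)
(|10⟩, |11⟩): (a, b) = (-0.6516, -0.4965) → (-0.8118, -0.1097)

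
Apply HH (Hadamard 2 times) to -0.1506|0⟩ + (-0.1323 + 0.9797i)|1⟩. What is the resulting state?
-0.1506|0⟩ + (-0.1323 + 0.9797i)|1⟩

H² = I, so an even number of Hadamards cancels: H^2 = I and the state is unchanged.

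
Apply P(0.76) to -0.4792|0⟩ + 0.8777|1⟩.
-0.4792|0⟩ + (0.6362 + 0.6047i)|1⟩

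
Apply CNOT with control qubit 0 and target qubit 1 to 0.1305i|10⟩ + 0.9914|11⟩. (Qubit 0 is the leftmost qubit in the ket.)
0.9914|10⟩ + 0.1305i|11⟩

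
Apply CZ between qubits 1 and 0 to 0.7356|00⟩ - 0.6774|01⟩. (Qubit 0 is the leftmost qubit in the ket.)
0.7356|00⟩ - 0.6774|01⟩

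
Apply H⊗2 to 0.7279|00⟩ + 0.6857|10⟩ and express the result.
0.7068|00⟩ + 0.7068|01⟩ + 0.0211|10⟩ + 0.0211|11⟩

H⊗2 gives amp(|y⟩) = (1/2) Σ_x (−1)^(x·y) amp(|x⟩), where x·y is the number of positions in which both x and y have a 1.
|00⟩: (0.7279 + 0.6857)/2 = 0.7068
|01⟩: (0.7279 + 0.6857)/2 = 0.7068
|10⟩: (0.7279 - 0.6857)/2 = 0.0211
|11⟩: (0.7279 - 0.6857)/2 = 0.0211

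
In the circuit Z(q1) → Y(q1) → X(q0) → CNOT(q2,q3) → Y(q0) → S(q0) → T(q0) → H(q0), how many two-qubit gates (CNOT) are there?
1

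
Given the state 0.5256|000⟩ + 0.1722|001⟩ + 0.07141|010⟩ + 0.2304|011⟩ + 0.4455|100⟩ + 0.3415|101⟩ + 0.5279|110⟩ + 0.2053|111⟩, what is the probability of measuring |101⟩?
0.1166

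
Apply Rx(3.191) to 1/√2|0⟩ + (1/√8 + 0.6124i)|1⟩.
(0.5947 - 0.3534i)|0⟩ + (-0.008733 - 0.722i)|1⟩

Rx(3.191) = [[cos(θ/2), −i·sin(θ/2)], [−i·sin(θ/2), cos(θ/2)]]; θ = 3.191, cos(θ/2) ≈ -0.0247012, sin(θ/2) ≈ 0.999695.
With a = amp(|0⟩) = 1/√2 and b = amp(|1⟩) = (1/√8 + 0.6124i):
new amp(|0⟩) = (-0.0247012)·a + (-0.999695i)·b = (0.5947 - 0.3534i)
new amp(|1⟩) = (-0.999695i)·a + (-0.0247012)·b = (-0.008733 - 0.722i)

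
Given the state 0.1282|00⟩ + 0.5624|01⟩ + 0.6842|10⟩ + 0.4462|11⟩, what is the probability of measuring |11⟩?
0.1991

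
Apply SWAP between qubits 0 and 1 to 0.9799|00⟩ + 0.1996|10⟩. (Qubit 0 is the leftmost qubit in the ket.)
0.9799|00⟩ + 0.1996|01⟩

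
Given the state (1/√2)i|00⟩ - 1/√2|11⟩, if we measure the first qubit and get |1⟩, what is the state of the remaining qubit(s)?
-|1⟩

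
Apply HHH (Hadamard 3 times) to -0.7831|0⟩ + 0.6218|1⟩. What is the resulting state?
-0.1141|0⟩ - 0.9934|1⟩

H² = I, so H^3 = H: a single Hadamard. With (a, b) = (-0.7831, 0.6218), H gives ((a + b)/√2, (a − b)/√2) = (-0.1141, -0.9934).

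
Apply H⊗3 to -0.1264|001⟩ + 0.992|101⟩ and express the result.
0.306|000⟩ - 0.306|001⟩ + 0.306|010⟩ - 0.306|011⟩ - 0.3954|100⟩ + 0.3954|101⟩ - 0.3954|110⟩ + 0.3954|111⟩

H⊗3 gives amp(|y⟩) = (1/2√2) Σ_x (−1)^(x·y) amp(|x⟩), where x·y is the number of positions in which both x and y have a 1.
|000⟩: (-0.1264 + 0.992)/(2√2) = 0.306
|001⟩: (0.1264 - 0.992)/(2√2) = -0.306
|010⟩: (-0.1264 + 0.992)/(2√2) = 0.306
|011⟩: (0.1264 - 0.992)/(2√2) = -0.306
|100⟩: (-0.1264 - 0.992)/(2√2) = -0.3954
|101⟩: (0.1264 + 0.992)/(2√2) = 0.3954
|110⟩: (-0.1264 - 0.992)/(2√2) = -0.3954
|111⟩: (0.1264 + 0.992)/(2√2) = 0.3954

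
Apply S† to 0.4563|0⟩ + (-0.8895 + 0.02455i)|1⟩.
0.4563|0⟩ + (0.02455 + 0.8895i)|1⟩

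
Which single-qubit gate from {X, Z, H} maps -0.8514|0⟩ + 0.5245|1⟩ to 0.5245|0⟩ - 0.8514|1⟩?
X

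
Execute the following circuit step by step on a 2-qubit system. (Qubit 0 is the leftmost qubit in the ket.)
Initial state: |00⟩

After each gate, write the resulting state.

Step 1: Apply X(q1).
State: |01⟩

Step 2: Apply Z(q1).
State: -|01⟩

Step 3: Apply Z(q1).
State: |01⟩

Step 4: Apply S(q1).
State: i|01⟩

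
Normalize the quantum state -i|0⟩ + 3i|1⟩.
-0.3162i|0⟩ + 0.9487i|1⟩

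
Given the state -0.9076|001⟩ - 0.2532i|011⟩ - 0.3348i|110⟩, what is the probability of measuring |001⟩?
0.8237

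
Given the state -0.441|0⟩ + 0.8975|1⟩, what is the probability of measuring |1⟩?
0.8055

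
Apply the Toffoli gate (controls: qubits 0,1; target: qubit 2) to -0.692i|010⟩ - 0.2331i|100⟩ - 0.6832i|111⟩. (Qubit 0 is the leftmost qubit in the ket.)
-0.692i|010⟩ - 0.2331i|100⟩ - 0.6832i|110⟩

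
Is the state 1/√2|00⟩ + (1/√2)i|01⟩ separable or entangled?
Separable

Writing the state as a|00⟩ + b|01⟩ + c|10⟩ + d|11⟩, it is a product state iff ad − bc = 0.
Here (a, b, c, d) = (1/√2, (1/√2)i, 0, 0): ad − bc = (1/√2)(0) − ((1/√2)i)(0) = 0, so the state is separable.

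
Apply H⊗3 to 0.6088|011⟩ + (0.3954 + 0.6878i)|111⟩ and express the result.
(0.355 + 0.2432i)|000⟩ + (-0.355 - 0.2432i)|001⟩ + (-0.355 - 0.2432i)|010⟩ + (0.355 + 0.2432i)|011⟩ + (0.07545 - 0.2432i)|100⟩ + (-0.07545 + 0.2432i)|101⟩ + (-0.07545 + 0.2432i)|110⟩ + (0.07545 - 0.2432i)|111⟩

H⊗3 gives amp(|y⟩) = (1/2√2) Σ_x (−1)^(x·y) amp(|x⟩), where x·y is the number of positions in which both x and y have a 1.
|000⟩: (0.6088 + (0.3954 + 0.6878i))/(2√2) = (0.355 + 0.2432i)
|001⟩: (-0.6088 - (0.3954 + 0.6878i))/(2√2) = (-0.355 - 0.2432i)
|010⟩: (-0.6088 - (0.3954 + 0.6878i))/(2√2) = (-0.355 - 0.2432i)
|011⟩: (0.6088 + (0.3954 + 0.6878i))/(2√2) = (0.355 + 0.2432i)
|100⟩: (0.6088 - (0.3954 + 0.6878i))/(2√2) = (0.07545 - 0.2432i)
|101⟩: (-0.6088 + (0.3954 + 0.6878i))/(2√2) = (-0.07545 + 0.2432i)
|110⟩: (-0.6088 + (0.3954 + 0.6878i))/(2√2) = (-0.07545 + 0.2432i)
|111⟩: (0.6088 - (0.3954 + 0.6878i))/(2√2) = (0.07545 - 0.2432i)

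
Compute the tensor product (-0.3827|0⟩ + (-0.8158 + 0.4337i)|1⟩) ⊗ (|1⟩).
-0.3827|01⟩ + (-0.8158 + 0.4337i)|11⟩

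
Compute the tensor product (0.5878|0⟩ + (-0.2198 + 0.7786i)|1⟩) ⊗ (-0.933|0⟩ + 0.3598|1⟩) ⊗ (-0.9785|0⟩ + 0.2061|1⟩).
0.5366|000⟩ - 0.113|001⟩ - 0.2069|010⟩ + 0.04359|011⟩ + (-0.2007 + 0.7108i)|100⟩ + (0.04227 - 0.1497i)|101⟩ + (0.07738 - 0.2741i)|110⟩ + (-0.0163 + 0.05774i)|111⟩

amp(|b₁b₂…⟩) = product of the factor amplitudes for bits b₁, b₂, …; only kets whose every factor amplitude is nonzero survive.
|000⟩: (0.5878)(-0.933)(-0.9785) = 0.5366
|001⟩: (0.5878)(-0.933)(0.2061) = -0.113
|010⟩: (0.5878)(0.3598)(-0.9785) = -0.2069
|011⟩: (0.5878)(0.3598)(0.2061) = 0.04359
|100⟩: (-0.2198 + 0.7786i)(-0.933)(-0.9785) = (-0.2007 + 0.7108i)
|101⟩: (-0.2198 + 0.7786i)(-0.933)(0.2061) = (0.04227 - 0.1497i)
|110⟩: (-0.2198 + 0.7786i)(0.3598)(-0.9785) = (0.07738 - 0.2741i)
|111⟩: (-0.2198 + 0.7786i)(0.3598)(0.2061) = (-0.0163 + 0.05774i)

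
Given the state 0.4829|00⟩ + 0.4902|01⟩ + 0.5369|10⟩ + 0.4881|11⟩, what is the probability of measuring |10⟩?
0.2883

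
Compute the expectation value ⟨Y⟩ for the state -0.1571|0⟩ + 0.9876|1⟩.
0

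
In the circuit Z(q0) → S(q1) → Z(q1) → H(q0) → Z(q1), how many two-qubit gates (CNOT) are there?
0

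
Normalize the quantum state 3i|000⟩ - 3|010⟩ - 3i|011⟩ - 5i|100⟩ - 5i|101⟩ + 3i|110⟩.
0.3235i|000⟩ - 0.3235|010⟩ - 0.3235i|011⟩ - 0.5392i|100⟩ - 0.5392i|101⟩ + 0.3235i|110⟩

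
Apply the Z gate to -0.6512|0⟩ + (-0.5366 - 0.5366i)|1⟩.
-0.6512|0⟩ + (0.5366 + 0.5366i)|1⟩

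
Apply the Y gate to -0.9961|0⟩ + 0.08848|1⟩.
-0.08848i|0⟩ - 0.9961i|1⟩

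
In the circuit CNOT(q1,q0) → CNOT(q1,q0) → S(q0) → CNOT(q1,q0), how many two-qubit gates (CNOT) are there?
3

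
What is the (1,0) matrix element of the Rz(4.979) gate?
0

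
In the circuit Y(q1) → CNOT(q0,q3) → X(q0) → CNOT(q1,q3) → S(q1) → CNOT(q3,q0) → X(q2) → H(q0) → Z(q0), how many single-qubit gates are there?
6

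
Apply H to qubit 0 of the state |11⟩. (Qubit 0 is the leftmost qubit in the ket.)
1/√2|01⟩ - 1/√2|11⟩

H on qubit 0 mixes each pair of kets that differ only in qubit 0: amplitudes (a, b) of (|…0…⟩, |…1…⟩) become ((a + b)/√2, (a − b)/√2). Kets absent from the input have amplitude 0.
(|01⟩, |11⟩): (a, b) = (0, 1) → (1/√2, -1/√2)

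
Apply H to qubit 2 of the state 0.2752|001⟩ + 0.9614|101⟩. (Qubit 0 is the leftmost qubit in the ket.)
0.1946|000⟩ - 0.1946|001⟩ + 0.6798|100⟩ - 0.6798|101⟩

H on qubit 2 mixes each pair of kets that differ only in qubit 2: amplitudes (a, b) of (|…0…⟩, |…1…⟩) become ((a + b)/√2, (a − b)/√2). Kets absent from the input have amplitude 0.
(|000⟩, |001⟩): (a, b) = (0, 0.2752) → (0.1946, -0.1946)
(|100⟩, |101⟩): (a, b) = (0, 0.9614) → (0.6798, -0.6798)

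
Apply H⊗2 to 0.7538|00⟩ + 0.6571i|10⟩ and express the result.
(0.3769 + 0.3286i)|00⟩ + (0.3769 + 0.3286i)|01⟩ + (0.3769 - 0.3286i)|10⟩ + (0.3769 - 0.3286i)|11⟩

H⊗2 gives amp(|y⟩) = (1/2) Σ_x (−1)^(x·y) amp(|x⟩), where x·y is the number of positions in which both x and y have a 1.
|00⟩: (0.7538 + 0.6571i)/2 = (0.3769 + 0.3286i)
|01⟩: (0.7538 + 0.6571i)/2 = (0.3769 + 0.3286i)
|10⟩: (0.7538 - 0.6571i)/2 = (0.3769 - 0.3286i)
|11⟩: (0.7538 - 0.6571i)/2 = (0.3769 - 0.3286i)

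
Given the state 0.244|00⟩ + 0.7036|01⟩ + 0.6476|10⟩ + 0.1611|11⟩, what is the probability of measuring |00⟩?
0.05954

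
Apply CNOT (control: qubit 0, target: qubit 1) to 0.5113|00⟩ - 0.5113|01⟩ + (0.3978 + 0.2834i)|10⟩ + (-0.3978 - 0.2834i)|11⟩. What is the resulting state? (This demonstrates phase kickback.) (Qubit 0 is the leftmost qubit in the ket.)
0.5113|00⟩ - 0.5113|01⟩ + (-0.3978 - 0.2834i)|10⟩ + (0.3978 + 0.2834i)|11⟩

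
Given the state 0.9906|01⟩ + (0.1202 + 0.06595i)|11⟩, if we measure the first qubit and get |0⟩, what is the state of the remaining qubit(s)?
|1⟩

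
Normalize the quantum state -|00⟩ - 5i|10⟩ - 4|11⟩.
-0.1543|00⟩ - 0.7715i|10⟩ - 0.6172|11⟩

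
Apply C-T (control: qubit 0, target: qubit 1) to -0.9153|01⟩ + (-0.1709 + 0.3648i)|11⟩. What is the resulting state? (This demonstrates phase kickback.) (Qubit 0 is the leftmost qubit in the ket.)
-0.9153|01⟩ + (-0.3788 + 0.1371i)|11⟩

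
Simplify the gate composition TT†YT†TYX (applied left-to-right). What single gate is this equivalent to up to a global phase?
X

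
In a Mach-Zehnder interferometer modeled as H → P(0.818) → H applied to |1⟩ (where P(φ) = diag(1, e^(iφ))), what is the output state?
(0.1582 - 0.3649i)|0⟩ + (0.8418 + 0.3649i)|1⟩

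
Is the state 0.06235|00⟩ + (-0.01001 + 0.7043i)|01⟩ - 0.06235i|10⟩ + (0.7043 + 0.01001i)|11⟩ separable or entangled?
Separable

Writing the state as a|00⟩ + b|01⟩ + c|10⟩ + d|11⟩, it is a product state iff ad − bc = 0.
Here (a, b, c, d) = (0.06235, (-0.01001 + 0.7043i), -0.06235i, (0.7043 + 0.01001i)): ad − bc = (0.06235)(0.7043 + 0.01001i) − (-0.01001 + 0.7043i)(-0.06235i) = 0, so the state is separable.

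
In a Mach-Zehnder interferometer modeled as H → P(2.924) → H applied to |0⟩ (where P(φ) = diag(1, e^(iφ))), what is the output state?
(0.01179 + 0.1079i)|0⟩ + (0.9882 - 0.1079i)|1⟩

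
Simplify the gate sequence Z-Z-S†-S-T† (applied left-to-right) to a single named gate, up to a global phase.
T†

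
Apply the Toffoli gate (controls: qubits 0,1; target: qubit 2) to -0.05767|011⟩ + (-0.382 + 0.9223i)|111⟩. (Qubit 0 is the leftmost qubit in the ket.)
-0.05767|011⟩ + (-0.382 + 0.9223i)|110⟩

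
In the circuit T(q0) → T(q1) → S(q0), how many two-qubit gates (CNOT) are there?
0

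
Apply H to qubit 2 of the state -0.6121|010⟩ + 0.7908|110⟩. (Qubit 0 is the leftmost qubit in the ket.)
-0.4328|010⟩ - 0.4328|011⟩ + 0.5592|110⟩ + 0.5592|111⟩

H on qubit 2 mixes each pair of kets that differ only in qubit 2: amplitudes (a, b) of (|…0…⟩, |…1…⟩) become ((a + b)/√2, (a − b)/√2). Kets absent from the input have amplitude 0.
(|010⟩, |011⟩): (a, b) = (-0.6121, 0) → (-0.4328, -0.4328)
(|110⟩, |111⟩): (a, b) = (0.7908, 0) → (0.5592, 0.5592)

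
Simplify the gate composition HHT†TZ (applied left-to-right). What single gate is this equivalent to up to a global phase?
Z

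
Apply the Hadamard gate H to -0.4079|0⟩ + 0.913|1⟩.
0.3572|0⟩ - 0.934|1⟩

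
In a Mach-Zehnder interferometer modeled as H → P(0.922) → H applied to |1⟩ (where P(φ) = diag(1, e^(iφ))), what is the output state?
(0.1979 - 0.3984i)|0⟩ + (0.8021 + 0.3984i)|1⟩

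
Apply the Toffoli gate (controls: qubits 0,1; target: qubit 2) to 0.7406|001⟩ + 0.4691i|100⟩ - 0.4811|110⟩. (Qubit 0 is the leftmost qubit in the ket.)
0.7406|001⟩ + 0.4691i|100⟩ - 0.4811|111⟩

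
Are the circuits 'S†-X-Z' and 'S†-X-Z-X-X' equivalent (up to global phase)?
Yes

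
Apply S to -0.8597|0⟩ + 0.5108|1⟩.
-0.8597|0⟩ + 0.5108i|1⟩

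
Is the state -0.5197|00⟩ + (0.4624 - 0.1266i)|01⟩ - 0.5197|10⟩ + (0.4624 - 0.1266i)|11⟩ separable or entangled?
Separable

Writing the state as a|00⟩ + b|01⟩ + c|10⟩ + d|11⟩, it is a product state iff ad − bc = 0.
Here (a, b, c, d) = (-0.5197, (0.4624 - 0.1266i), -0.5197, (0.4624 - 0.1266i)): ad − bc = (-0.5197)(0.4624 - 0.1266i) − (0.4624 - 0.1266i)(-0.5197) = 0, so the state is separable.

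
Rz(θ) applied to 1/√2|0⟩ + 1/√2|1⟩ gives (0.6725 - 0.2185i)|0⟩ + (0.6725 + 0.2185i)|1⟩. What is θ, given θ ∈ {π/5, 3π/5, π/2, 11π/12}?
π/5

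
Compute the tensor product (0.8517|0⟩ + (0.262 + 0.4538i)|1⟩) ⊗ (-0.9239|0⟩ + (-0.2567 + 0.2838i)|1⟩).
-0.7869|00⟩ + (-0.2186 + 0.2417i)|01⟩ + (-0.2421 - 0.4193i)|10⟩ + (-0.196 - 0.04213i)|11⟩

amp(|b₁b₂…⟩) = product of the factor amplitudes for bits b₁, b₂, …; only kets whose every factor amplitude is nonzero survive.
|00⟩: (0.8517)(-0.9239) = -0.7869
|01⟩: (0.8517)(-0.2567 + 0.2838i) = (-0.2186 + 0.2417i)
|10⟩: (0.262 + 0.4538i)(-0.9239) = (-0.2421 - 0.4193i)
|11⟩: (0.262 + 0.4538i)(-0.2567 + 0.2838i) = (-0.196 - 0.04213i)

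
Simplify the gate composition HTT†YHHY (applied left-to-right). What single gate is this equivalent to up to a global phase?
H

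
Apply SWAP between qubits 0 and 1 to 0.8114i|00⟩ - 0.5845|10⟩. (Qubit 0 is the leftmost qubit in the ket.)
0.8114i|00⟩ - 0.5845|01⟩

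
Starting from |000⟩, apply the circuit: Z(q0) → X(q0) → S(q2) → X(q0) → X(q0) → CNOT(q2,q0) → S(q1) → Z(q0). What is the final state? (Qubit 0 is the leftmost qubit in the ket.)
-|100⟩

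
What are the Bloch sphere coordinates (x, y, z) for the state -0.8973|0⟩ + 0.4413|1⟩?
(-0.792, 0, 0.6104)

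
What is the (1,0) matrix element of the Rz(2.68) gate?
0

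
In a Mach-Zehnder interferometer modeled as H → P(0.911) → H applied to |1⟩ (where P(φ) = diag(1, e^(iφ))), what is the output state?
(0.1935 - 0.3951i)|0⟩ + (0.8065 + 0.3951i)|1⟩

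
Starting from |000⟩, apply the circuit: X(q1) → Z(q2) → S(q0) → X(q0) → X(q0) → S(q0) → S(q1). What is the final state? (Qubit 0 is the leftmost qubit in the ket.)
i|010⟩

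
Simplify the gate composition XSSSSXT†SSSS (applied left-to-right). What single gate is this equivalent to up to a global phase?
T†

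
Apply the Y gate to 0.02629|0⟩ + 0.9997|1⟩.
-0.9997i|0⟩ + 0.02629i|1⟩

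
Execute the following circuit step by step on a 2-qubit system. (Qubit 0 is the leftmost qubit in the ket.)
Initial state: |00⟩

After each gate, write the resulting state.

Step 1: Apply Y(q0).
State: i|10⟩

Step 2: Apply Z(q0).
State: -i|10⟩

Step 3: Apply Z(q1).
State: -i|10⟩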